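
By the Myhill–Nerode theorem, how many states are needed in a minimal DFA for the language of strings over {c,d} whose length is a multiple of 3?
By Myhill–Nerode, count the distinguishable equivalence classes: three classes — length mod 3.
3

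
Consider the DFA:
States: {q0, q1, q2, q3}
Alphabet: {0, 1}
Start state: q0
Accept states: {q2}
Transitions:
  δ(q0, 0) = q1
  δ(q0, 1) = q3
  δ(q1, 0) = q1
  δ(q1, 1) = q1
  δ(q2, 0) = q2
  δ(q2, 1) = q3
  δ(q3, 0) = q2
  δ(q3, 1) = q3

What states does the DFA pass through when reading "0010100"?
read '0': q0 → q1
  read '0': q1 → q1
  read '1': q1 → q1
  read '0': q1 → q1
  read '1': q1 → q1
  read '0': q1 → q1
  read '0': q1 → q1
q0 -> q1 -> q1 -> q1 -> q1 -> q1 -> q1 -> q1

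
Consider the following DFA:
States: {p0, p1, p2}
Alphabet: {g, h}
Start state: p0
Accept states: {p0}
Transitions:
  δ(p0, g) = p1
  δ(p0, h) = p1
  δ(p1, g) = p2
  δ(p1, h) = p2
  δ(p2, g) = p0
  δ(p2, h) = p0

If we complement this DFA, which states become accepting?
Complement accept states = All states \ Original accept states
= {p0, p1, p2} \ {p0}
{p1, p2}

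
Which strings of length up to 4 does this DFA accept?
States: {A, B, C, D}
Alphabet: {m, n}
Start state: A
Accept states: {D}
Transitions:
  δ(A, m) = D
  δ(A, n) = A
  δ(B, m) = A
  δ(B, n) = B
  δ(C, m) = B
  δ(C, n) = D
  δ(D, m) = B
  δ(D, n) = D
m, mn, nm, mnn, nmn, nnm, mmmm, mnnn, nmnn, nnmn, nnnm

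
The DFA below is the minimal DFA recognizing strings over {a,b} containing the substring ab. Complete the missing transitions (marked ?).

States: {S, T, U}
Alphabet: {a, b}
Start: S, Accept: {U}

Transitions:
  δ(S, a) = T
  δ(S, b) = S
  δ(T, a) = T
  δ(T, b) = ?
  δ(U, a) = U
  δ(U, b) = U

From the language and accept set, identify what each state tracks — S: no a seen yet; T: seen a a, waiting for b; U: substring ab seen.
Each missing δ(q, a) is the state matching the new tracked value after reading a.
δ(T, b) = U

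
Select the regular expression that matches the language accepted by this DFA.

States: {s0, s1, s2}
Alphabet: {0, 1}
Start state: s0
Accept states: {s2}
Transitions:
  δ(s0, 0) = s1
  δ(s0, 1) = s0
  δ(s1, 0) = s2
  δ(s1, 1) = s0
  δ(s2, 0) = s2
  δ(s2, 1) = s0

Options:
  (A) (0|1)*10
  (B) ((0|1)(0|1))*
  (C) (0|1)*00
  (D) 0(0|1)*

Check each option against the DFA on short strings; one disagreement eliminates an option:
  (A) (0|1)*10: on '00' the DFA goes s0 → s1 → s2 and accepts (s2 ∈ Accept), but the regex does not match it → eliminate
  (B) ((0|1)(0|1))*: on ε the DFA stays in s0 and rejects (s0 ∉ Accept), but the regex matches it → eliminate
  (C) (0|1)*00: agrees with the DFA on every string of length ≤ 6
  (D) 0(0|1)*: on '0' the DFA goes s0 → s1 and rejects (s1 ∉ Accept), but the regex matches it → eliminate
Only (C) is consistent with the DFA.
(C) (0|1)*00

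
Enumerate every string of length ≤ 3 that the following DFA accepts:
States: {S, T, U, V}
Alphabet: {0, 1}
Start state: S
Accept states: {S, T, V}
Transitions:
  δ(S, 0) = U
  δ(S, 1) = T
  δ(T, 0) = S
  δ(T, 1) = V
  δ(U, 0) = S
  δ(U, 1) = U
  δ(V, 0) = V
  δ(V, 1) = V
ε, 1, 00, 10, 11, 001, 010, 101, 110, 111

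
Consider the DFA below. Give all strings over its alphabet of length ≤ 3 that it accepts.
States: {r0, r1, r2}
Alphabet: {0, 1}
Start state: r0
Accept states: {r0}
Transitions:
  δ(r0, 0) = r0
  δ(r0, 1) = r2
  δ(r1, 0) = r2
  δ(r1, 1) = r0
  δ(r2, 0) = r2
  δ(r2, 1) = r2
ε, 0, 00, 000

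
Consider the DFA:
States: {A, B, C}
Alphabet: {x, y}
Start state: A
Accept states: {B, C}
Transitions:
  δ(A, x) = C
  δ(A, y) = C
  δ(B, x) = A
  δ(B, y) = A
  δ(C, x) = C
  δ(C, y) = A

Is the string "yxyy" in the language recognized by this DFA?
Processing string "yxyy":
  A --y--> C
  C --x--> C
  C --y--> A
  A --y--> C
Final state: C
Accept states: {B, C}
Yes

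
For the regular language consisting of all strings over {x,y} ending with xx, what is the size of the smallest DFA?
By Myhill–Nerode, count the distinguishable equivalence classes: 3 classes — one per longest suffix of the input that is a prefix of 'xx' (lengths 0 through 2); only the length-2 class is accepting.
3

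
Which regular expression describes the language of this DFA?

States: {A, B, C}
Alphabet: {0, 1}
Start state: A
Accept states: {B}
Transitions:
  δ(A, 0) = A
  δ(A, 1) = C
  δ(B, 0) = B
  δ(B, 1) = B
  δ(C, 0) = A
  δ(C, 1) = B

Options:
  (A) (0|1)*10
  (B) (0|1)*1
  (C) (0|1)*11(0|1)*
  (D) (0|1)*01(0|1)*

Check each option against the DFA on short strings; one disagreement eliminates an option:
  (A) (0|1)*10: on '10' the DFA goes A → C → A and rejects (A ∉ Accept), but the regex matches it → eliminate
  (B) (0|1)*1: on '1' the DFA goes A → C and rejects (C ∉ Accept), but the regex matches it → eliminate
  (C) (0|1)*11(0|1)*: agrees with the DFA on every string of length ≤ 6
  (D) (0|1)*01(0|1)*: on '01' the DFA goes A → A → C and rejects (C ∉ Accept), but the regex matches it → eliminate
Only (C) is consistent with the DFA.
(C) (0|1)*11(0|1)*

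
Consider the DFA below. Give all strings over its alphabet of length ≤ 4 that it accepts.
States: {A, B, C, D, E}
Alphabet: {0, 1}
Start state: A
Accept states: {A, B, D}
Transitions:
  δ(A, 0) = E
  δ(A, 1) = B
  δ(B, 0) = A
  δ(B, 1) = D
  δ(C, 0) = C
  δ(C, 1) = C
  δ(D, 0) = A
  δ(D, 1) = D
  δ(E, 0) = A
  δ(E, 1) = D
ε, 1, 00, 01, 10, 11, 001, 010, 011, 101, 110, 111, 0000, 0001, 0010, 0011, 0101, 0110, 0111, 1000, 1001, 1010, 1011, 1101, 1110, 1111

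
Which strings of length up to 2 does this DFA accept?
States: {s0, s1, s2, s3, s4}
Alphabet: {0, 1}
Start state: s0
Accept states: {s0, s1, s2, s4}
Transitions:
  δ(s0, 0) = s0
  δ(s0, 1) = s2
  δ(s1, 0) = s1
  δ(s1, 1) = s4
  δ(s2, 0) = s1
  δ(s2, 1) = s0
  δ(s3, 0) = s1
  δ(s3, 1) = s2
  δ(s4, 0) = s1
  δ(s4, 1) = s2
ε, 0, 1, 00, 01, 10, 11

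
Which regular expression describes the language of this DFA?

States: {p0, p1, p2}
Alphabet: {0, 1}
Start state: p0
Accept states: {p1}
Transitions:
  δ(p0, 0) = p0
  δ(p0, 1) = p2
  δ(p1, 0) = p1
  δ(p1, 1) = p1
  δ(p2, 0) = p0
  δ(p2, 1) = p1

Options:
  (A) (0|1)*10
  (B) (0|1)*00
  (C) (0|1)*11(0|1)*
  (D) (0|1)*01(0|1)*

Check each option against the DFA on short strings; one disagreement eliminates an option:
  (A) (0|1)*10: on '10' the DFA goes p0 → p2 → p0 and rejects (p0 ∉ Accept), but the regex matches it → eliminate
  (B) (0|1)*00: on '00' the DFA goes p0 → p0 → p0 and rejects (p0 ∉ Accept), but the regex matches it → eliminate
  (C) (0|1)*11(0|1)*: agrees with the DFA on every string of length ≤ 6
  (D) (0|1)*01(0|1)*: on '01' the DFA goes p0 → p0 → p2 and rejects (p2 ∉ Accept), but the regex matches it → eliminate
Only (C) is consistent with the DFA.
(C) (0|1)*11(0|1)*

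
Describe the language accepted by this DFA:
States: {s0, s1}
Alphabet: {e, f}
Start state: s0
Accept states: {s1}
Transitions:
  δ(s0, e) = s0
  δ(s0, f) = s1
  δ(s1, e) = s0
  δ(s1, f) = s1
Testing a few strings:
  'f' → accept
  'ee' → reject
  'efe' → reject
  'e' → reject
State roles: s0=last symbol not f; s1=last symbol is f
All strings over {e,f} ending with f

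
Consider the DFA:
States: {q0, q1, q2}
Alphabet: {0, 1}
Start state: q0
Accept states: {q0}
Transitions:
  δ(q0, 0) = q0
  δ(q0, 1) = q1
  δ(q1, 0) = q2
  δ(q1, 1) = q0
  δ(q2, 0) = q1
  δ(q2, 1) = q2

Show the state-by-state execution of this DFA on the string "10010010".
read '1': q0 → q1
  read '0': q1 → q2
  read '0': q2 → q1
  read '1': q1 → q0
  read '0': q0 → q0
  read '0': q0 → q0
  read '1': q0 → q1
  read '0': q1 → q2
q0 -> q1 -> q2 -> q1 -> q0 -> q0 -> q0 -> q1 -> q2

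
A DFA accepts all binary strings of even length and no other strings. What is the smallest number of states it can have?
By Myhill–Nerode, count the distinguishable equivalence classes: two classes — parity of the length.
2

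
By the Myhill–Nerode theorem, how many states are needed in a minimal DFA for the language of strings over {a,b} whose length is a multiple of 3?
By Myhill–Nerode, count the distinguishable equivalence classes: 3 classes — one per residue of the length mod 3; class i is distinguished from class j by any string of length (3 − i) mod 3.
3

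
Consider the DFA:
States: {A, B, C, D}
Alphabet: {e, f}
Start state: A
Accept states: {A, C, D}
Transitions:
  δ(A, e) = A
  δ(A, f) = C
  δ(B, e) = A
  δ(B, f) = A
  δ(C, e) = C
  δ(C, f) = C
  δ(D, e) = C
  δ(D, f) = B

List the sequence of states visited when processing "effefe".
read 'e': A → A
  read 'f': A → C
  read 'f': C → C
  read 'e': C → C
  read 'f': C → C
  read 'e': C → C
A -> A -> C -> C -> C -> C -> C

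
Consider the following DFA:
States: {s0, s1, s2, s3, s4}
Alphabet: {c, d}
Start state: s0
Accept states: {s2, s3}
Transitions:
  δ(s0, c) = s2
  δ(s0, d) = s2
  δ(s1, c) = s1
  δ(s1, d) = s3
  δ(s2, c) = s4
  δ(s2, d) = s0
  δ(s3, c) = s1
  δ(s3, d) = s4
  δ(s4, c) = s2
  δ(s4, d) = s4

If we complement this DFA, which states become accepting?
Complement accept states = All states \ Original accept states
= {s0, s1, s2, s3, s4} \ {s2, s3}
{s0, s1, s4}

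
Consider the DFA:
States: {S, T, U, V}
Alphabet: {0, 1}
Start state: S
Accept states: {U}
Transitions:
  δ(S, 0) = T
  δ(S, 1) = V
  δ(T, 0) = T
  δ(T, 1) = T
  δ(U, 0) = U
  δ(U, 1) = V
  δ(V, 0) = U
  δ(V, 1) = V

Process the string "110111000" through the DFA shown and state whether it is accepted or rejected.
Processing string "110111000":
  S --1--> V
  V --1--> V
  V --0--> U
  U --1--> V
  V --1--> V
  V --1--> V
  V --0--> U
  U --0--> U
  U --0--> U
Final state: U
Accept states: {U}
Yes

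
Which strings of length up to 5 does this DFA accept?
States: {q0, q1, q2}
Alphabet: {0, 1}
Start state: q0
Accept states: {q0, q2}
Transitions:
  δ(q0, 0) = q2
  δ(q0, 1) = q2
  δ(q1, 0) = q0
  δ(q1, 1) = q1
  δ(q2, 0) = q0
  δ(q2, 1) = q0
ε, 0, 1, 00, 01, 10, 11, 000, 001, 010, 011, 100, 101, 110, 111, 0000, 0001, 0010, 0011, 0100, 0101, 0110, 0111, 1000, 1001, 1010, 1011, 1100, 1101, 1110, 1111, 00000, 00001, 00010, 00011, 00100, 00101, 00110, 00111, 01000, 01001, 01010, 01011, 01100, 01101, 01110, 01111, 10000, 10001, 10010, 10011, 10100, 10101, 10110, 10111, 11000, 11001, 11010, 11011, 11100, 11101, 11110, 11111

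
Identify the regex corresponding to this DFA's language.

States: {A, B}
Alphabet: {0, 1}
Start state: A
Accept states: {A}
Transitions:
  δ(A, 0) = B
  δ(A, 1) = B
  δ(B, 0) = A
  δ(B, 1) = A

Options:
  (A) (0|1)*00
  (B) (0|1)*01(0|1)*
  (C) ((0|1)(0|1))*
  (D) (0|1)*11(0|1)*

Check each option against the DFA on short strings; one disagreement eliminates an option:
  (A) (0|1)*00: on ε the DFA stays in A and accepts (A ∈ Accept), but the regex does not match it → eliminate
  (B) (0|1)*01(0|1)*: on ε the DFA stays in A and accepts (A ∈ Accept), but the regex does not match it → eliminate
  (C) ((0|1)(0|1))*: agrees with the DFA on every string of length ≤ 6
  (D) (0|1)*11(0|1)*: on ε the DFA stays in A and accepts (A ∈ Accept), but the regex does not match it → eliminate
Only (C) is consistent with the DFA.
(C) ((0|1)(0|1))*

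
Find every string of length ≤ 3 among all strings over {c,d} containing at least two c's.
cc, ccc, ccd, cdc, dcc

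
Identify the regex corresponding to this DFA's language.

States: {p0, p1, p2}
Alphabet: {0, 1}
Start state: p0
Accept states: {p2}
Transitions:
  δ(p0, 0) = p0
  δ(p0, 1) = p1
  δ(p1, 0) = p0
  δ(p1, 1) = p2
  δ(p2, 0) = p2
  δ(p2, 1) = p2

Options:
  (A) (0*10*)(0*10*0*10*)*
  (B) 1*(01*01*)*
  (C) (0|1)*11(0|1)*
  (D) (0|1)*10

Check each option against the DFA on short strings; one disagreement eliminates an option:
  (A) (0*10*)(0*10*0*10*)*: on '1' the DFA goes p0 → p1 and rejects (p1 ∉ Accept), but the regex matches it → eliminate
  (B) 1*(01*01*)*: on ε the DFA stays in p0 and rejects (p0 ∉ Accept), but the regex matches it → eliminate
  (C) (0|1)*11(0|1)*: agrees with the DFA on every string of length ≤ 6
  (D) (0|1)*10: on '10' the DFA goes p0 → p1 → p0 and rejects (p0 ∉ Accept), but the regex matches it → eliminate
Only (C) is consistent with the DFA.
(C) (0|1)*11(0|1)*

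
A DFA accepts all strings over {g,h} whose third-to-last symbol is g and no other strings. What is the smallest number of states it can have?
By Myhill–Nerode, count the distinguishable equivalence classes: 2^3 = 8 classes — the DFA must remember the last 3 symbols read; every pair of distinct length-3 suffixes is distinguishable by some continuation.
8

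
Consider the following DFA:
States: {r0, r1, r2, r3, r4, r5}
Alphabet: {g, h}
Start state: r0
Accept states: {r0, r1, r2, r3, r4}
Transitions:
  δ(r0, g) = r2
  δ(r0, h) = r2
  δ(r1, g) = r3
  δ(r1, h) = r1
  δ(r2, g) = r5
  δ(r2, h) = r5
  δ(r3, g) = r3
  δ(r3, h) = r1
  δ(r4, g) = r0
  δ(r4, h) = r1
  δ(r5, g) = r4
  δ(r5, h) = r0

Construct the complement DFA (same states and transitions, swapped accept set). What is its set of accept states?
Complement accept states = All states \ Original accept states
= {r0, r1, r2, r3, r4, r5} \ {r0, r1, r2, r3, r4}
{r5}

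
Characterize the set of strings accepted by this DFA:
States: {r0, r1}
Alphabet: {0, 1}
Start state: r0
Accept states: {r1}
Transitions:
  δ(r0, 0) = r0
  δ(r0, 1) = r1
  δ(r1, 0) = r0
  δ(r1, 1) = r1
Testing a few strings:
  '1' → accept
  '111' → accept
  '110' → reject
  '11' → accept
State roles: r0=last symbol not 1; r1=last symbol is 1
All binary strings ending with 1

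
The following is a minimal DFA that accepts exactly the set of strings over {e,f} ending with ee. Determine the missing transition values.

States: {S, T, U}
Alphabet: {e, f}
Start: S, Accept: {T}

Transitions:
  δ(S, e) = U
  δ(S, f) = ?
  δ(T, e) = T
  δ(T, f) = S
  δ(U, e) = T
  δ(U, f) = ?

From the language and accept set, identify what each state tracks — S: last symbol not e; T: two trailing e's; U: one trailing e.
Each missing δ(q, a) is the state matching the new tracked value after reading a.
δ(S, f) = S; δ(U, f) = S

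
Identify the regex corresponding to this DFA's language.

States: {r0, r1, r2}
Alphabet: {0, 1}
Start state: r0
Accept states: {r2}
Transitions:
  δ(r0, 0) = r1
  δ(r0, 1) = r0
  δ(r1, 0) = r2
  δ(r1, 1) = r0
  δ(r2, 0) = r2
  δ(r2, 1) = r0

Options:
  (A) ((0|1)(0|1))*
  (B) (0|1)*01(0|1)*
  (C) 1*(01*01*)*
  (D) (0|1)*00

Check each option against the DFA on short strings; one disagreement eliminates an option:
  (A) ((0|1)(0|1))*: on ε the DFA stays in r0 and rejects (r0 ∉ Accept), but the regex matches it → eliminate
  (B) (0|1)*01(0|1)*: on '00' the DFA goes r0 → r1 → r2 and accepts (r2 ∈ Accept), but the regex does not match it → eliminate
  (C) 1*(01*01*)*: on ε the DFA stays in r0 and rejects (r0 ∉ Accept), but the regex matches it → eliminate
  (D) (0|1)*00: agrees with the DFA on every string of length ≤ 6
Only (D) is consistent with the DFA.
(D) (0|1)*00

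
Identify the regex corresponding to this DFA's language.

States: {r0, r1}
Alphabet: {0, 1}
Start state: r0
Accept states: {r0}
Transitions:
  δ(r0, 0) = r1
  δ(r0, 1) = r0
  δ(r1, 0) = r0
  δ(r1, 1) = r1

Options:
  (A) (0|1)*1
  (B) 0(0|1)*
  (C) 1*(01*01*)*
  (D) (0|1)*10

Check each option against the DFA on short strings; one disagreement eliminates an option:
  (A) (0|1)*1: on ε the DFA stays in r0 and accepts (r0 ∈ Accept), but the regex does not match it → eliminate
  (B) 0(0|1)*: on ε the DFA stays in r0 and accepts (r0 ∈ Accept), but the regex does not match it → eliminate
  (C) 1*(01*01*)*: agrees with the DFA on every string of length ≤ 6
  (D) (0|1)*10: on ε the DFA stays in r0 and accepts (r0 ∈ Accept), but the regex does not match it → eliminate
Only (C) is consistent with the DFA.
(C) 1*(01*01*)*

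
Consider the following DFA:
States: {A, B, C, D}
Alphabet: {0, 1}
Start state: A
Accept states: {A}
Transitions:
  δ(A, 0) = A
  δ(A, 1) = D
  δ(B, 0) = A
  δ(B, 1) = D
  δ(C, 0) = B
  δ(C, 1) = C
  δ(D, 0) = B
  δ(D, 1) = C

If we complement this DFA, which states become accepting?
Complement accept states = All states \ Original accept states
= {A, B, C, D} \ {A}
{B, C, D}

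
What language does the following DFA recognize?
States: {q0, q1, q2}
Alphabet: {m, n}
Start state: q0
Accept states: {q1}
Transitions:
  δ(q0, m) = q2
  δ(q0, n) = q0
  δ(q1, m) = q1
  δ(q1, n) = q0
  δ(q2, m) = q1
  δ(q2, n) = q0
Testing a few strings:
  'nm' → reject
  'mmmm' → accept
  'n' → reject
  'mmmn' → reject
State roles: q0=last symbol not m; q1=two trailing m's; q2=one trailing m
All strings over {m,n} ending with mm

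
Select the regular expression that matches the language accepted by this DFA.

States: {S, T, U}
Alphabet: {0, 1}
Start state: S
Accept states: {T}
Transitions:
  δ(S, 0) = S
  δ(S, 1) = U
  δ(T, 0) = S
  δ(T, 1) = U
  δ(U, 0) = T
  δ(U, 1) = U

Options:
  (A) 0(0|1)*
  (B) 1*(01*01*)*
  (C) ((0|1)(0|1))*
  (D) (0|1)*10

Check each option against the DFA on short strings; one disagreement eliminates an option:
  (A) 0(0|1)*: on '0' the DFA goes S → S and rejects (S ∉ Accept), but the regex matches it → eliminate
  (B) 1*(01*01*)*: on ε the DFA stays in S and rejects (S ∉ Accept), but the regex matches it → eliminate
  (C) ((0|1)(0|1))*: on ε the DFA stays in S and rejects (S ∉ Accept), but the regex matches it → eliminate
  (D) (0|1)*10: agrees with the DFA on every string of length ≤ 6
Only (D) is consistent with the DFA.
(D) (0|1)*10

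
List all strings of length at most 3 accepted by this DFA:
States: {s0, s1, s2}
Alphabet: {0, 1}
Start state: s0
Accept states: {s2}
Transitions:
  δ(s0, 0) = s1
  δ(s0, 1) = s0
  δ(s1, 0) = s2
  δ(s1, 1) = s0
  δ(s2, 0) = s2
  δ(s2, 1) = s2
00, 000, 001, 100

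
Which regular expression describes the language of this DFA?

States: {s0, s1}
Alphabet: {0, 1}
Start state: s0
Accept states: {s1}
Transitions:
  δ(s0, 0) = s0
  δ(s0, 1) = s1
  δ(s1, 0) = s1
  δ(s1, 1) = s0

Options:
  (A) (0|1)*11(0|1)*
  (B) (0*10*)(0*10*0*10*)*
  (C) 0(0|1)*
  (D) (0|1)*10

Check each option against the DFA on short strings; one disagreement eliminates an option:
  (A) (0|1)*11(0|1)*: on '1' the DFA goes s0 → s1 and accepts (s1 ∈ Accept), but the regex does not match it → eliminate
  (B) (0*10*)(0*10*0*10*)*: agrees with the DFA on every string of length ≤ 6
  (C) 0(0|1)*: on '0' the DFA goes s0 → s0 and rejects (s0 ∉ Accept), but the regex matches it → eliminate
  (D) (0|1)*10: on '1' the DFA goes s0 → s1 and accepts (s1 ∈ Accept), but the regex does not match it → eliminate
Only (B) is consistent with the DFA.
(B) (0*10*)(0*10*0*10*)*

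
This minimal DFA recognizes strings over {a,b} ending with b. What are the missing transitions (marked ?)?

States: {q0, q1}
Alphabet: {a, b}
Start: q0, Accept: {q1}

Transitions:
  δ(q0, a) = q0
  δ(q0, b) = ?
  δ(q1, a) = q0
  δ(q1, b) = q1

From the language and accept set, identify what each state tracks — q0: last symbol not b; q1: last symbol is b.
Each missing δ(q, a) is the state matching the new tracked value after reading a.
δ(q0, b) = q1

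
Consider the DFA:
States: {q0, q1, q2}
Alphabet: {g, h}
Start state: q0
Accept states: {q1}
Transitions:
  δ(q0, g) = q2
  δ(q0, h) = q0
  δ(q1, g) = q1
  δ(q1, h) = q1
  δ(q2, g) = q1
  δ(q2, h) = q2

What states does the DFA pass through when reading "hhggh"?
read 'h': q0 → q0
  read 'h': q0 → q0
  read 'g': q0 → q2
  read 'g': q2 → q1
  read 'h': q1 → q1
q0 -> q0 -> q0 -> q2 -> q1 -> q1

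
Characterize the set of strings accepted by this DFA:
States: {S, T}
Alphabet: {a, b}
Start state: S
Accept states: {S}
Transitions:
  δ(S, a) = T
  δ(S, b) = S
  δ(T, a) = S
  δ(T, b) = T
Testing a few strings:
  'a' → reject
  'ba' → reject
  'aa' → accept
  'bab' → reject
State roles: S=even number of a's so far; T=odd number of a's so far
All strings over {a,b} with an even number of a's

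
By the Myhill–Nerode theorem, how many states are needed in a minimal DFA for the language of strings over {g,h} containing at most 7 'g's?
By Myhill–Nerode, count the distinguishable equivalence classes: 9 classes — having seen 0, 1, …, 7, or >7 copies of 'g'; counts 0 through 7 are accepting and >7 is dead.
9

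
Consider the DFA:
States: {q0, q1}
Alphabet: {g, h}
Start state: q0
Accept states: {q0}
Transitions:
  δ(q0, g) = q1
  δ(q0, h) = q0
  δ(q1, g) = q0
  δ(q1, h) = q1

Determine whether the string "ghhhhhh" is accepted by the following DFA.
Processing string "ghhhhhh":
  q0 --g--> q1
  q1 --h--> q1
  q1 --h--> q1
  q1 --h--> q1
  q1 --h--> q1
  q1 --h--> q1
  q1 --h--> q1
Final state: q1
Accept states: {q0}
No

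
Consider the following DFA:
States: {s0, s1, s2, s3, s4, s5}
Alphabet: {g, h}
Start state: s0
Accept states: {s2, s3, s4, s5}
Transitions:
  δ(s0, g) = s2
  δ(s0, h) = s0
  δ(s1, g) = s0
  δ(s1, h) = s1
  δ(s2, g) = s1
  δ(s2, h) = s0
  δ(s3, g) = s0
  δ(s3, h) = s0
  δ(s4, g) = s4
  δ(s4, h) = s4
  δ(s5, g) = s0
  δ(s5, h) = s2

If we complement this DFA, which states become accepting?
Complement accept states = All states \ Original accept states
= {s0, s1, s2, s3, s4, s5} \ {s2, s3, s4, s5}
{s0, s1}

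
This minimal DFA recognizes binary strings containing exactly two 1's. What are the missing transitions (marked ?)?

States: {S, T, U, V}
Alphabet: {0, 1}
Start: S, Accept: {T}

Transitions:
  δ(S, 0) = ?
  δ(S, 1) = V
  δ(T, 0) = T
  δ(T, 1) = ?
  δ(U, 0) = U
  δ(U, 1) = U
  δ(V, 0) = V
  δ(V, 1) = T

From the language and accept set, identify what each state tracks — S: zero 1's; T: two 1's; U: ≥ three 1's (dead); V: one 1.
Each missing δ(q, a) is the state matching the new tracked value after reading a.
δ(S, 0) = S; δ(T, 1) = U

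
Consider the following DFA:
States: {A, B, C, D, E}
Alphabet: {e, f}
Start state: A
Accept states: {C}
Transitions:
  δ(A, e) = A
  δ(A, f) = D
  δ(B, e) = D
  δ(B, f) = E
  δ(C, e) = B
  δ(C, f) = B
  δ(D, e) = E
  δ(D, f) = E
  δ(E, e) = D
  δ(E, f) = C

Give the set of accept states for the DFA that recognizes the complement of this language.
Complement accept states = All states \ Original accept states
= {A, B, C, D, E} \ {C}
{A, B, D, E}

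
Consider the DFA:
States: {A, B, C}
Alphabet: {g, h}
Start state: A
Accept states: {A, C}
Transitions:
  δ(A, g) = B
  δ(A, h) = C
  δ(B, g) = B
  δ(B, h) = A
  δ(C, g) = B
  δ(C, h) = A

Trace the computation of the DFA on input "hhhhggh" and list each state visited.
read 'h': A → C
  read 'h': C → A
  read 'h': A → C
  read 'h': C → A
  read 'g': A → B
  read 'g': B → B
  read 'h': B → A
A -> C -> A -> C -> A -> B -> B -> A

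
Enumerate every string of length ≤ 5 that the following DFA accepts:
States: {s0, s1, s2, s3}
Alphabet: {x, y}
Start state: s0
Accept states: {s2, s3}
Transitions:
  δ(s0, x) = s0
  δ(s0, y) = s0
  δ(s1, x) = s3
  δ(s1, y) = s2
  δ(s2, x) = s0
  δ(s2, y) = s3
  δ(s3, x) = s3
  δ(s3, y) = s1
None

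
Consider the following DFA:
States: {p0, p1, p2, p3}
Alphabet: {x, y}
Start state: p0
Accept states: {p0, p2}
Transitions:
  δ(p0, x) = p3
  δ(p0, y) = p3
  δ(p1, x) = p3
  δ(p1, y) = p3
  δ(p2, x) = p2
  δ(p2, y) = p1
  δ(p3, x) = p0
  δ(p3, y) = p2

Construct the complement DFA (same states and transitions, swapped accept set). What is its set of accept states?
Complement accept states = All states \ Original accept states
= {p0, p1, p2, p3} \ {p0, p2}
{p1, p3}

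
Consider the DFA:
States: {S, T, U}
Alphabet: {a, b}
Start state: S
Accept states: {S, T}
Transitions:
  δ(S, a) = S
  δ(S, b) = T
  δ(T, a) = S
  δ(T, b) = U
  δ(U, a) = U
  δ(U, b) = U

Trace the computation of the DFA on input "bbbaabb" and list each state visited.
read 'b': S → T
  read 'b': T → U
  read 'b': U → U
  read 'a': U → U
  read 'a': U → U
  read 'b': U → U
  read 'b': U → U
S -> T -> U -> U -> U -> U -> U -> U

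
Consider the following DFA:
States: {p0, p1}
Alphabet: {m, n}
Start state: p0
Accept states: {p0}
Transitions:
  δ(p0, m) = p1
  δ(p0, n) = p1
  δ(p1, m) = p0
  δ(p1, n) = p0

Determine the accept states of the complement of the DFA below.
Complement accept states = All states \ Original accept states
= {p0, p1} \ {p0}
{p1}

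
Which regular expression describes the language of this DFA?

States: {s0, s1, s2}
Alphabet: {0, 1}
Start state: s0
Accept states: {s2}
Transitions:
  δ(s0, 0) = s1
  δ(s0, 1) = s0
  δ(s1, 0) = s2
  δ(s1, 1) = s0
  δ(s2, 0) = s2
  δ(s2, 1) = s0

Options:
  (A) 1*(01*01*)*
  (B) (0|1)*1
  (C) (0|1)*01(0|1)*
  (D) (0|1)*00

Check each option against the DFA on short strings; one disagreement eliminates an option:
  (A) 1*(01*01*)*: on ε the DFA stays in s0 and rejects (s0 ∉ Accept), but the regex matches it → eliminate
  (B) (0|1)*1: on '1' the DFA goes s0 → s0 and rejects (s0 ∉ Accept), but the regex matches it → eliminate
  (C) (0|1)*01(0|1)*: on '00' the DFA goes s0 → s1 → s2 and accepts (s2 ∈ Accept), but the regex does not match it → eliminate
  (D) (0|1)*00: agrees with the DFA on every string of length ≤ 6
Only (D) is consistent with the DFA.
(D) (0|1)*00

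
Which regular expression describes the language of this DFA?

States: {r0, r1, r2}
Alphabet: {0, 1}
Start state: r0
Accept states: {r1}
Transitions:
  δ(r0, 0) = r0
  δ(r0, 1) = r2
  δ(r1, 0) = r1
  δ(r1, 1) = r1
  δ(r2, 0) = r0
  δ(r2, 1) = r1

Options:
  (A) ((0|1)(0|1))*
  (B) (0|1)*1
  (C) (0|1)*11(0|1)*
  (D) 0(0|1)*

Check each option against the DFA on short strings; one disagreement eliminates an option:
  (A) ((0|1)(0|1))*: on ε the DFA stays in r0 and rejects (r0 ∉ Accept), but the regex matches it → eliminate
  (B) (0|1)*1: on '1' the DFA goes r0 → r2 and rejects (r2 ∉ Accept), but the regex matches it → eliminate
  (C) (0|1)*11(0|1)*: agrees with the DFA on every string of length ≤ 6
  (D) 0(0|1)*: on '0' the DFA goes r0 → r0 and rejects (r0 ∉ Accept), but the regex matches it → eliminate
Only (C) is consistent with the DFA.
(C) (0|1)*11(0|1)*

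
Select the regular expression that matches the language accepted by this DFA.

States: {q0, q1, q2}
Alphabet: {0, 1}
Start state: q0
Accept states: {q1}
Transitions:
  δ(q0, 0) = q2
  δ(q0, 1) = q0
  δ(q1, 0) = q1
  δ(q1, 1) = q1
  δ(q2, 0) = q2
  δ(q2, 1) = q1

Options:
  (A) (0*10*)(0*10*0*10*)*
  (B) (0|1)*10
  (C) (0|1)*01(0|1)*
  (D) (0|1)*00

Check each option against the DFA on short strings; one disagreement eliminates an option:
  (A) (0*10*)(0*10*0*10*)*: on '1' the DFA goes q0 → q0 and rejects (q0 ∉ Accept), but the regex matches it → eliminate
  (B) (0|1)*10: on '01' the DFA goes q0 → q2 → q1 and accepts (q1 ∈ Accept), but the regex does not match it → eliminate
  (C) (0|1)*01(0|1)*: agrees with the DFA on every string of length ≤ 6
  (D) (0|1)*00: on '00' the DFA goes q0 → q2 → q2 and rejects (q2 ∉ Accept), but the regex matches it → eliminate
Only (C) is consistent with the DFA.
(C) (0|1)*01(0|1)*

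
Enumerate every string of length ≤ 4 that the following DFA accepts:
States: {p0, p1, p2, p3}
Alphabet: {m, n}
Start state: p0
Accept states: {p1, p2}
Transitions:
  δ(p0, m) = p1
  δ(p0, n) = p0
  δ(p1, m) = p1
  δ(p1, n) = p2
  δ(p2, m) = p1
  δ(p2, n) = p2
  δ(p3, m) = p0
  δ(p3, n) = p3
m, mm, mn, nm, mmm, mmn, mnm, mnn, nmm, nmn, nnm, mmmm, mmmn, mmnm, mmnn, mnmm, mnmn, mnnm, mnnn, nmmm, nmmn, nmnm, nmnn, nnmm, nnmn, nnnm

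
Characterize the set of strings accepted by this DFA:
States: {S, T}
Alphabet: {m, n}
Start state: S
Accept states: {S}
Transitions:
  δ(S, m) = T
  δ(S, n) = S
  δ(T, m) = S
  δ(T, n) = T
Testing a few strings:
  'mnn' → reject
  'nn' → accept
  'n' → accept
  'nm' → reject
State roles: S=even number of m's so far; T=odd number of m's so far
All strings over {m,n} with an even number of m's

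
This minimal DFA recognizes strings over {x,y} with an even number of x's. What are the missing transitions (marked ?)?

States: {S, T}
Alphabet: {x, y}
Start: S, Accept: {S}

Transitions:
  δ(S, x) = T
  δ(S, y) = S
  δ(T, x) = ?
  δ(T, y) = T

From the language and accept set, identify what each state tracks — S: even number of x's so far; T: odd number of x's so far.
Each missing δ(q, a) is the state matching the new tracked value after reading a.
δ(T, x) = S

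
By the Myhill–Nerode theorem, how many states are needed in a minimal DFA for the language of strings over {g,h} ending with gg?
By Myhill–Nerode, count the distinguishable equivalence classes: three classes — 0, 1, or ≥2 trailing g's.
3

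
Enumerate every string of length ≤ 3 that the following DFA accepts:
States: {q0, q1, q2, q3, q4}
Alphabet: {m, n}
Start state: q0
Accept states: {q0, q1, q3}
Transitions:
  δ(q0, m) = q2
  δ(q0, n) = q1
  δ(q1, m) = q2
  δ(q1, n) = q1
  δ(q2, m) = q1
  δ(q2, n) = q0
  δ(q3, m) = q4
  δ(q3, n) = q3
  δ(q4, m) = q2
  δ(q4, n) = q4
ε, n, mm, mn, nn, mmn, mnn, nmm, nmn, nnn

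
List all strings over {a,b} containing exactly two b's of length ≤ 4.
bb, abb, bab, bba, aabb, abab, abba, baab, baba, bbaa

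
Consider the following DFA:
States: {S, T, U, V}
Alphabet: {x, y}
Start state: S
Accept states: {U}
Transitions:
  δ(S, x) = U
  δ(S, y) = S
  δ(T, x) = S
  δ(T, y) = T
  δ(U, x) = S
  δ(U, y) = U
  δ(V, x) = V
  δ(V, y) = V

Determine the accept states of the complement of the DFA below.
Complement accept states = All states \ Original accept states
= {S, T, U, V} \ {U}
{S, T, V}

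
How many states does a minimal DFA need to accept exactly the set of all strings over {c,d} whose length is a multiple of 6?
By Myhill–Nerode, count the distinguishable equivalence classes: 6 classes — one per residue of the length mod 6; class i is distinguished from class j by any string of length (6 − i) mod 6.
6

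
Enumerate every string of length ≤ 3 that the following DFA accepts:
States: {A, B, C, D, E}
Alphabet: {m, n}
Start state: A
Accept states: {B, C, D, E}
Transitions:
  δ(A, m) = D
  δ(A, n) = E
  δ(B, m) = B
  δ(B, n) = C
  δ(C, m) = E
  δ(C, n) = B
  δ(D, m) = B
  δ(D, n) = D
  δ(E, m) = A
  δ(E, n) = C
m, n, mm, mn, nn, mmm, mmn, mnm, mnn, nmm, nmn, nnm, nnn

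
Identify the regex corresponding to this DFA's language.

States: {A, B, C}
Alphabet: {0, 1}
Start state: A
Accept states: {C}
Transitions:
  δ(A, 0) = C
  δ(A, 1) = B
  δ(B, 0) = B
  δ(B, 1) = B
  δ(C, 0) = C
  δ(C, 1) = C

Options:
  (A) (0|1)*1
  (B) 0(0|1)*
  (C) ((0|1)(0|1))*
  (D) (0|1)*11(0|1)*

Check each option against the DFA on short strings; one disagreement eliminates an option:
  (A) (0|1)*1: on '0' the DFA goes A → C and accepts (C ∈ Accept), but the regex does not match it → eliminate
  (B) 0(0|1)*: agrees with the DFA on every string of length ≤ 6
  (C) ((0|1)(0|1))*: on ε the DFA stays in A and rejects (A ∉ Accept), but the regex matches it → eliminate
  (D) (0|1)*11(0|1)*: on '0' the DFA goes A → C and accepts (C ∈ Accept), but the regex does not match it → eliminate
Only (B) is consistent with the DFA.
(B) 0(0|1)*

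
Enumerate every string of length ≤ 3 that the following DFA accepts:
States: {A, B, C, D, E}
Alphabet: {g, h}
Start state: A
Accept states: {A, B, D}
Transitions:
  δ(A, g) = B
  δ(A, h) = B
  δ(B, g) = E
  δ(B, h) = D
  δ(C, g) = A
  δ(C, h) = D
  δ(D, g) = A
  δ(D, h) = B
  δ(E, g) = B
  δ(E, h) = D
ε, g, h, gh, hh, ggg, ggh, ghg, ghh, hgg, hgh, hhg, hhh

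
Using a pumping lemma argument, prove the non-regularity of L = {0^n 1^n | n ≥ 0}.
Assume L is regular with pumping length p. Idea: pumping the 0-block changes the count balance.
Choose s = 0^p 1^p (length 2p ≥ p). By the pumping lemma, s = xyz with |xy| ≤ p, |y| > 0. So y = 0^k for some k > 0 (since xy is entirely within the 0's). Pumping gives xy²z = 0^(p+k) 1^p, which is not in L since p+k ≠ p.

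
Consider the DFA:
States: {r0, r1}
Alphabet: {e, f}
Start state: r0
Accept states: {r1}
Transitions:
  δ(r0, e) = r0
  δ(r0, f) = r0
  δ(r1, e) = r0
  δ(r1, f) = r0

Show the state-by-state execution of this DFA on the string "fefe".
read 'f': r0 → r0
  read 'e': r0 → r0
  read 'f': r0 → r0
  read 'e': r0 → r0
r0 -> r0 -> r0 -> r0 -> r0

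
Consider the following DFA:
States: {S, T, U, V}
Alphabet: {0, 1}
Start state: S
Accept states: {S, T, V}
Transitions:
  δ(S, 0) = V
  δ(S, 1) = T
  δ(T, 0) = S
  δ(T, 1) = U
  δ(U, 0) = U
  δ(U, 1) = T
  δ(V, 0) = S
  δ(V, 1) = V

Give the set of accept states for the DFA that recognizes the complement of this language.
Complement accept states = All states \ Original accept states
= {S, T, U, V} \ {S, T, V}
{U}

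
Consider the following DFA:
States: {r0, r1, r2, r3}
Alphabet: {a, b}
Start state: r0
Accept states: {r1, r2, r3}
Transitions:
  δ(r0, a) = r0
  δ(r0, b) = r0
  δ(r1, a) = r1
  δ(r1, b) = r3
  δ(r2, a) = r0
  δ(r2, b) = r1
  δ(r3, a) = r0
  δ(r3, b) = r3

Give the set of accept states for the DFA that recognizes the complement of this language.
Complement accept states = All states \ Original accept states
= {r0, r1, r2, r3} \ {r1, r2, r3}
{r0}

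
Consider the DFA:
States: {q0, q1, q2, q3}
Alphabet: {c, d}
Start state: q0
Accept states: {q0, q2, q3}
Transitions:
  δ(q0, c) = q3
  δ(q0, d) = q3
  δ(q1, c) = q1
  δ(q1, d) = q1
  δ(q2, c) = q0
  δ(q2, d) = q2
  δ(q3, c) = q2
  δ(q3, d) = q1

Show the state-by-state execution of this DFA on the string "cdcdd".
read 'c': q0 → q3
  read 'd': q3 → q1
  read 'c': q1 → q1
  read 'd': q1 → q1
  read 'd': q1 → q1
q0 -> q3 -> q1 -> q1 -> q1 -> q1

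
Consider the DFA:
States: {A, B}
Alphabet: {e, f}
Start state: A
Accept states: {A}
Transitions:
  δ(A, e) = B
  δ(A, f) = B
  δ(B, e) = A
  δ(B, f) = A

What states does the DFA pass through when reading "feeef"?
read 'f': A → B
  read 'e': B → A
  read 'e': A → B
  read 'e': B → A
  read 'f': A → B
A -> B -> A -> B -> A -> B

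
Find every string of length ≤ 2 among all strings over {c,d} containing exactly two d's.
dd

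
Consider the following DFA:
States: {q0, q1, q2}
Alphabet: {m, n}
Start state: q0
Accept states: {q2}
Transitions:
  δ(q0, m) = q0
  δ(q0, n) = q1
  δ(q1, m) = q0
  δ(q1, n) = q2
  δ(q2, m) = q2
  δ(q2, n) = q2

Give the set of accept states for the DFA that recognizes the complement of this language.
Complement accept states = All states \ Original accept states
= {q0, q1, q2} \ {q2}
{q0, q1}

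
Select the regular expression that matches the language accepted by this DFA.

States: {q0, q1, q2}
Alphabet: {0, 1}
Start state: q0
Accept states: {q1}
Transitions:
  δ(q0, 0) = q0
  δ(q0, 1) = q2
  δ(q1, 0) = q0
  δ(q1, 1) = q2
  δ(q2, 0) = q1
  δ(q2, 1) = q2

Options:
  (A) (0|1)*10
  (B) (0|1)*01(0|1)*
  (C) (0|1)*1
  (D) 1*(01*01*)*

Check each option against the DFA on short strings; one disagreement eliminates an option:
  (A) (0|1)*10: agrees with the DFA on every string of length ≤ 6
  (B) (0|1)*01(0|1)*: on '01' the DFA goes q0 → q0 → q2 and rejects (q2 ∉ Accept), but the regex matches it → eliminate
  (C) (0|1)*1: on '1' the DFA goes q0 → q2 and rejects (q2 ∉ Accept), but the regex matches it → eliminate
  (D) 1*(01*01*)*: on ε the DFA stays in q0 and rejects (q0 ∉ Accept), but the regex matches it → eliminate
Only (A) is consistent with the DFA.
(A) (0|1)*10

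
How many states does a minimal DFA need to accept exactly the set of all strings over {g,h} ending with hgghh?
By Myhill–Nerode, count the distinguishable equivalence classes: 6 classes — one per longest suffix of the input that is a prefix of 'hgghh' (lengths 0 through 5); only the length-5 class is accepting.
6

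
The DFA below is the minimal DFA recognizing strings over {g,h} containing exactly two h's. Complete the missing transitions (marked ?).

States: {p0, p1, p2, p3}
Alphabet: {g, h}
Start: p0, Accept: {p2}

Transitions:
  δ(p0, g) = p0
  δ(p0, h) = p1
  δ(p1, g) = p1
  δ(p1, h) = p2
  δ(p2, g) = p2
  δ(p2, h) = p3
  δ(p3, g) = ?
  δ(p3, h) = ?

From the language and accept set, identify what each state tracks — p0: zero h's; p1: one h; p2: two h's; p3: ≥ three h's (dead).
Each missing δ(q, a) is the state matching the new tracked value after reading a.
δ(p3, g) = p3; δ(p3, h) = p3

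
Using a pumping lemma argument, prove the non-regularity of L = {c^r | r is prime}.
Assume L is regular with pumping length p. Idea: pumping by a suitable count produces a composite length.
Let q be a prime with q ≥ p and choose s = c^q ∈ L. By the pumping lemma, s = xyz with |xy| ≤ p, |y| = k ≥ 1. Take i = q+1: |xy^(q+1)z| = q + q·k = q(1+k). Since q ≥ 2 and 1+k ≥ 2, q(1+k) is composite, so xy^(q+1)z ∉ L.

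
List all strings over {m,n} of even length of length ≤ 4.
ε, mm, mn, nm, nn, mmmm, mmmn, mmnm, mmnn, mnmm, mnmn, mnnm, mnnn, nmmm, nmmn, nmnm, nmnn, nnmm, nnmn, nnnm, nnnn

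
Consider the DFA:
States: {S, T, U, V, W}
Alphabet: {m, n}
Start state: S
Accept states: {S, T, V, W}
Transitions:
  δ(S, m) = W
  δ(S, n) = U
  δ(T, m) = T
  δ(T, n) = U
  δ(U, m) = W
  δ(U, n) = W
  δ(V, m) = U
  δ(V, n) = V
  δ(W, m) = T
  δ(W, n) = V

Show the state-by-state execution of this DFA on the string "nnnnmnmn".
read 'n': S → U
  read 'n': U → W
  read 'n': W → V
  read 'n': V → V
  read 'm': V → U
  read 'n': U → W
  read 'm': W → T
  read 'n': T → U
S -> U -> W -> V -> V -> U -> W -> T -> U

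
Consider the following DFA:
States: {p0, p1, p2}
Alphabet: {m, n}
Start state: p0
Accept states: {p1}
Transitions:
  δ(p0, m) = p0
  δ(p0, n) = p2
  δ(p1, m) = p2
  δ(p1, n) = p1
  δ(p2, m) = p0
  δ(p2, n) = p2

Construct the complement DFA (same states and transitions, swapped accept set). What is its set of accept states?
Complement accept states = All states \ Original accept states
= {p0, p1, p2} \ {p1}
{p0, p2}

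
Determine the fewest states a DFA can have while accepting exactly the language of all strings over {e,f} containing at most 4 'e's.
By Myhill–Nerode, count the distinguishable equivalence classes: 6 classes — having seen 0, 1, …, 4, or >4 copies of 'e'; counts 0 through 4 are accepting and >4 is dead.
6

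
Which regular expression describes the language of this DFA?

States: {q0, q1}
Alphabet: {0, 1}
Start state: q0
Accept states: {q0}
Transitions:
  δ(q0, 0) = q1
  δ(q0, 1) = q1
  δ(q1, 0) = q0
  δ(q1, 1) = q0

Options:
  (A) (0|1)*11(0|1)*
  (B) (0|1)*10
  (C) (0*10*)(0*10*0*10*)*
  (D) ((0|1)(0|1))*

Check each option against the DFA on short strings; one disagreement eliminates an option:
  (A) (0|1)*11(0|1)*: on ε the DFA stays in q0 and accepts (q0 ∈ Accept), but the regex does not match it → eliminate
  (B) (0|1)*10: on ε the DFA stays in q0 and accepts (q0 ∈ Accept), but the regex does not match it → eliminate
  (C) (0*10*)(0*10*0*10*)*: on ε the DFA stays in q0 and accepts (q0 ∈ Accept), but the regex does not match it → eliminate
  (D) ((0|1)(0|1))*: agrees with the DFA on every string of length ≤ 6
Only (D) is consistent with the DFA.
(D) ((0|1)(0|1))*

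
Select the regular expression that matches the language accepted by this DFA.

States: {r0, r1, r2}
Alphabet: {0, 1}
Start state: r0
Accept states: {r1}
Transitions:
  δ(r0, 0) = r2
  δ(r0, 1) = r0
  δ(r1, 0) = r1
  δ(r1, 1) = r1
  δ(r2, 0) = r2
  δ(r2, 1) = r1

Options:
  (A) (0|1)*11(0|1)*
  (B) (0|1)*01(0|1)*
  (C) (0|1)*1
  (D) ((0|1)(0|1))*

Check each option against the DFA on short strings; one disagreement eliminates an option:
  (A) (0|1)*11(0|1)*: on '01' the DFA goes r0 → r2 → r1 and accepts (r1 ∈ Accept), but the regex does not match it → eliminate
  (B) (0|1)*01(0|1)*: agrees with the DFA on every string of length ≤ 6
  (C) (0|1)*1: on '1' the DFA goes r0 → r0 and rejects (r0 ∉ Accept), but the regex matches it → eliminate
  (D) ((0|1)(0|1))*: on ε the DFA stays in r0 and rejects (r0 ∉ Accept), but the regex matches it → eliminate
Only (B) is consistent with the DFA.
(B) (0|1)*01(0|1)*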